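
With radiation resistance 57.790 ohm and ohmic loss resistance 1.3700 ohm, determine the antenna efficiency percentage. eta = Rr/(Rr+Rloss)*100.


eta = 57.790 / (57.790 + 1.3700) * 100 = 97.68%

97.68%


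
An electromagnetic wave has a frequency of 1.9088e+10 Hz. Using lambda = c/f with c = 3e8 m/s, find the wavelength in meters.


lambda = c / f = 3.0000e+08 / 1.9088e+10 = 0.01572 m

0.01572 m


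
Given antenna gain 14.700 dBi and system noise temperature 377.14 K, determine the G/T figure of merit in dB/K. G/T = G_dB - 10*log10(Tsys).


G/T = 14.700 - 10*log10(377.14) = 14.700 - 25.76503 = -11.07 dB/K

-11.07 dB/K


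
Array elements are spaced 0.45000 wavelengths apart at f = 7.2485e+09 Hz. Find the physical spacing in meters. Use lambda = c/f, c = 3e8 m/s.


lambda = c / f = 3.0000e+08 / 7.2485e+09 = 0.04138787 m
d = 0.45000 * 0.04138787 = 0.01862 m

0.01862 m


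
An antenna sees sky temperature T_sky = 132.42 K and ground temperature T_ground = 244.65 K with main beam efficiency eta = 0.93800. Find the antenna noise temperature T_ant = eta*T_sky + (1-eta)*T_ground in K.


T_ant = 0.93800 * 132.42 + (1 - 0.93800) * 244.65 = 139.4 K

139.4 K


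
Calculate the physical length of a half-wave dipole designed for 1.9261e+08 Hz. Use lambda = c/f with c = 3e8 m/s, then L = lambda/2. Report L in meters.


lambda = c / f = 3.0000e+08 / 1.9261e+08 = 1.557552 m
L = lambda / 2 = 1.557552 / 2 = 0.7788 m

0.7788 m


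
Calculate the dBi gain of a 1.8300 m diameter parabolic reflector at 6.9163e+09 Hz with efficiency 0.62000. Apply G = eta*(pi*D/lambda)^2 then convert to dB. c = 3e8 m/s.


lambda = c / f = 3.0000e+08 / 6.9163e+09 = 0.04337579 m
G_linear = 0.62000 * (pi * 1.8300 / 0.04337579)^2 = 10891.78
G_dBi = 10 * log10(10891.78) = 40.37 dBi

40.37 dBi


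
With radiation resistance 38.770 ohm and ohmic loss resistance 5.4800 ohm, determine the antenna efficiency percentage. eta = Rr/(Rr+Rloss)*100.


eta = 38.770 / (38.770 + 5.4800) * 100 = 87.62%

87.62%


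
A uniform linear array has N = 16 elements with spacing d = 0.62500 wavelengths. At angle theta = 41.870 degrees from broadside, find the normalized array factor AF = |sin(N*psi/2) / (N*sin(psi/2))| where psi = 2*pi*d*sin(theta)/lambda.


psi = 2*pi*0.62500*sin(41.870 deg) = 2.621042 rad
AF = |sin(16*2.621042/2) / (16*sin(2.621042/2))| = 0.05521

0.05521


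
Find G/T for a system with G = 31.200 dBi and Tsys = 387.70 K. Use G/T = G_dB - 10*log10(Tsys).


G/T = 31.200 - 10*log10(387.70) = 31.200 - 25.88496 = 5.315 dB/K

5.315 dB/K


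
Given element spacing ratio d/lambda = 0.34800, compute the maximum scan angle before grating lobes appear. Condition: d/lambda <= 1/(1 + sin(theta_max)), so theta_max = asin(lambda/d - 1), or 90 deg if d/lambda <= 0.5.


lambda/d - 1 = 1/0.34800 - 1 = 1.873563 >= 1
d/lambda <= 0.5, so the array can scan to endfire without grating lobes: theta_max = 90 deg

90 deg


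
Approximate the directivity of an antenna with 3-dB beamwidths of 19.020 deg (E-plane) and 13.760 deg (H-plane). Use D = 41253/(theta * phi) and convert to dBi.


D_linear = 41253 / (19.020 * 13.760) = 157.6255
D_dBi = 10 * log10(157.6255) = 21.98 dBi

21.98 dBi


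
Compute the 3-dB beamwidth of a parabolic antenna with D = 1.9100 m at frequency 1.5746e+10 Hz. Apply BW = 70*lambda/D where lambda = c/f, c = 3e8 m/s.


lambda = c / f = 3.0000e+08 / 1.5746e+10 = 0.01905246 m
BW = 70 * 0.01905246 / 1.9100 = 0.6983 deg

0.6983 deg


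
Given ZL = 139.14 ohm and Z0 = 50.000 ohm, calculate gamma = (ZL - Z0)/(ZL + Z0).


gamma = (139.14 - 50.000) / (139.14 + 50.000) = 0.4713

0.4713


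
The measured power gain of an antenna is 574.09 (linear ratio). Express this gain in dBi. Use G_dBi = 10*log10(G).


G_dBi = 10 * log10(574.09) = 27.59 dBi

27.59 dBi


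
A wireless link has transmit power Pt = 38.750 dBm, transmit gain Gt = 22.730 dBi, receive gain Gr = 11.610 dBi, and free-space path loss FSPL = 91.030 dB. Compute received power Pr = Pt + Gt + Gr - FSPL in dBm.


Pr = 38.750 + 22.730 + 11.610 - 91.030 = -17.94 dBm

-17.94 dBm


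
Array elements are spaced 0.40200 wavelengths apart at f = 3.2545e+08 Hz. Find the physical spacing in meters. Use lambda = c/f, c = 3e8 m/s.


lambda = c / f = 3.0000e+08 / 3.2545e+08 = 0.9218006 m
d = 0.40200 * 0.9218006 = 0.3706 m

0.3706 m


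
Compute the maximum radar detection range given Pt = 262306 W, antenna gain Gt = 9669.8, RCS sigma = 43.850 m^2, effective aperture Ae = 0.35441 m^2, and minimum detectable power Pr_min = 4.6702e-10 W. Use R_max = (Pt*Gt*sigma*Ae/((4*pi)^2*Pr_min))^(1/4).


R^4 = 262306*9669.8*43.850*0.35441 / ((4*pi)^2 * 4.6702e-10) = 5.344980e+17
R_max = 5.344980e+17^0.25 = 27039 m

27039 m


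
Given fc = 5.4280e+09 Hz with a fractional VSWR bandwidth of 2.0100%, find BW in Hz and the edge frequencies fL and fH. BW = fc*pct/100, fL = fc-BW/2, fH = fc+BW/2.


BW = 5.4280e+09 * 2.0100/100 = 1.091028e+08 Hz
fL = 5.4280e+09 - 1.091028e+08/2 = 5.373e+09 Hz
fH = 5.4280e+09 + 1.091028e+08/2 = 5.483e+09 Hz

BW=1.091e+08 Hz, fL=5.373e+09 Hz, fH=5.483e+09 Hz


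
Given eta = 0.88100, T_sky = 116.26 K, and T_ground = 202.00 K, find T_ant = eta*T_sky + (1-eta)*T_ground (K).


T_ant = 0.88100 * 116.26 + (1 - 0.88100) * 202.00 = 126.5 K

126.5 K


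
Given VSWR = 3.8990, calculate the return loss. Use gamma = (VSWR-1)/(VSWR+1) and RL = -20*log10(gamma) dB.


gamma = (3.8990 - 1) / (3.8990 + 1) = 0.5917534
RL = -20 * log10(0.5917534) = 4.557 dB

4.557 dB


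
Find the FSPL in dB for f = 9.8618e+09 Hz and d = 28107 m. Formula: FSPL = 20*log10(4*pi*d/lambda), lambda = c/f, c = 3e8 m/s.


lambda = c / f = 3.0000e+08 / 9.8618e+09 = 0.03042041 m
FSPL = 20 * log10(4*pi*28107/0.03042041) = 141.3 dB

141.3 dB


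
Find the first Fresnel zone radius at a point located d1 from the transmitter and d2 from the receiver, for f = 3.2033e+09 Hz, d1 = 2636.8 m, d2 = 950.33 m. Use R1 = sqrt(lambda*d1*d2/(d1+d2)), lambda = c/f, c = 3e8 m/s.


lambda = c / f = 3.0000e+08 / 3.2033e+09 = 0.09365342 m
R1 = sqrt(0.09365342 * 2636.8 * 950.33 / (2636.8 + 950.33)) = 8.088 m

8.088 m


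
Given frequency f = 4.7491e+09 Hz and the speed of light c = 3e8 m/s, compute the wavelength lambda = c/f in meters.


lambda = c / f = 3.0000e+08 / 4.7491e+09 = 0.06317 m

0.06317 m


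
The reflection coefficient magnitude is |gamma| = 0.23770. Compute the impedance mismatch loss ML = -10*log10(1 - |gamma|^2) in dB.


ML = -10 * log10(1 - 0.23770^2) = -10 * log10(0.94349871) = 0.2526 dB

0.2526 dB


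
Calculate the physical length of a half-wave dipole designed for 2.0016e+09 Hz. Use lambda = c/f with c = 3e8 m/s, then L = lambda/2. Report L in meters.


lambda = c / f = 3.0000e+08 / 2.0016e+09 = 0.1498801 m
L = lambda / 2 = 0.1498801 / 2 = 0.07494 m

0.07494 m


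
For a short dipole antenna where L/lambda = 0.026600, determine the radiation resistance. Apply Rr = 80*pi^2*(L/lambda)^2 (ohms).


Rr = 80 * pi^2 * (0.026600)^2 = 80 * 9.869604 * 7.075600e-04 = 0.5587 ohm

0.5587 ohm


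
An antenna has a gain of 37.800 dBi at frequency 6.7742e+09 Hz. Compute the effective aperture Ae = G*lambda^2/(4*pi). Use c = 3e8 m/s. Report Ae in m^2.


lambda = c / f = 3.0000e+08 / 6.7742e+09 = 0.04428567 m
G_linear = 10^(37.800/10) = 6025.596
Ae = G_linear * lambda^2 / (4*pi) = 6025.596 * 0.04428567^2 / (4*pi) = 0.9404 m^2

0.9404 m^2


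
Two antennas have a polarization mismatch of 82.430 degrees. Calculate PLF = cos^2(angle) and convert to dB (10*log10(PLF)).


PLF_linear = cos^2(82.430 deg) = 0.01735474
PLF_dB = 10 * log10(0.01735474) = -17.61 dB

-17.61 dB


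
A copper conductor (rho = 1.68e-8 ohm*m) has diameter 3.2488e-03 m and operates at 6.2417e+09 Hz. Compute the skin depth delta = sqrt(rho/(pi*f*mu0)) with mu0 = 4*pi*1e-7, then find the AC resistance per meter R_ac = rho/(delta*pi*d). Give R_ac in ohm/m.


delta = sqrt(1.68e-8 / (pi * 6.2417e+09 * 4*pi*1e-7)) = 8.257020e-07 m
R_ac = 1.68e-8 / (8.257020e-07 * pi * 3.2488e-03) = 1.993 ohm/m

1.993 ohm/m


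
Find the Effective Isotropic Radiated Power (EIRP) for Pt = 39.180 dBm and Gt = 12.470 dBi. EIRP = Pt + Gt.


EIRP = Pt + Gt = 39.180 + 12.470 = 51.65 dBm

51.65 dBm


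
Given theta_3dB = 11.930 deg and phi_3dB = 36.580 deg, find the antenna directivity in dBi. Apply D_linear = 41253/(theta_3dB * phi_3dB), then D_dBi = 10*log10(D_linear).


D_linear = 41253 / (11.930 * 36.580) = 94.53038
D_dBi = 10 * log10(94.53038) = 19.76 dBi

19.76 dBi


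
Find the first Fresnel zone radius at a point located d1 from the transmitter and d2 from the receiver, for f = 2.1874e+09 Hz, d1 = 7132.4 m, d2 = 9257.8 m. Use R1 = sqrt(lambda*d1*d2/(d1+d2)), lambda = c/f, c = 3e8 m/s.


lambda = c / f = 3.0000e+08 / 2.1874e+09 = 0.1371491 m
R1 = sqrt(0.1371491 * 7132.4 * 9257.8 / (7132.4 + 9257.8)) = 23.51 m

23.51 m


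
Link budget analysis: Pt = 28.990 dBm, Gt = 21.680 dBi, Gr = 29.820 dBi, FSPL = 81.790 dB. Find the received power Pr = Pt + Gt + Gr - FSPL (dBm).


Pr = 28.990 + 21.680 + 29.820 - 81.790 = -1.30 dBm

-1.30 dBm


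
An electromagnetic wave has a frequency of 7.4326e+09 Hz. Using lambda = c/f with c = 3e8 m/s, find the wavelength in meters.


lambda = c / f = 3.0000e+08 / 7.4326e+09 = 0.04036 m

0.04036 m


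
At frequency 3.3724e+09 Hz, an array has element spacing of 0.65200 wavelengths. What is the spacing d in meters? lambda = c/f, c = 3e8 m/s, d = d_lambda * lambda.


lambda = c / f = 3.0000e+08 / 3.3724e+09 = 0.08895742 m
d = 0.65200 * 0.08895742 = 0.05800 m

0.05800 m


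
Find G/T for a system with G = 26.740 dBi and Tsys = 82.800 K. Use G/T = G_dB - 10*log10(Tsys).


G/T = 26.740 - 10*log10(82.800) = 26.740 - 19.18030 = 7.560 dB/K

7.560 dB/K


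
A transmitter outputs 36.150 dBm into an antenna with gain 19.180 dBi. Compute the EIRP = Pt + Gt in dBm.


EIRP = Pt + Gt = 36.150 + 19.180 = 55.33 dBm

55.33 dBm


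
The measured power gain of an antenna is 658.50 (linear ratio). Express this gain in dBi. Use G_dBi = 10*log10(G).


G_dBi = 10 * log10(658.50) = 28.19 dBi

28.19 dBi


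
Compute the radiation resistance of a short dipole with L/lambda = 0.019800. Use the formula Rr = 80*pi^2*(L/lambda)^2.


Rr = 80 * pi^2 * (0.019800)^2 = 80 * 9.869604 * 3.920400e-04 = 0.3095 ohm

0.3095 ohm


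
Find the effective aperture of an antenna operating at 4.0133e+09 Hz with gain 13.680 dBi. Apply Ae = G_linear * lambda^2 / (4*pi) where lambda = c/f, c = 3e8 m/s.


lambda = c / f = 3.0000e+08 / 4.0133e+09 = 0.07475145 m
G_linear = 10^(13.680/10) = 23.33458
Ae = G_linear * lambda^2 / (4*pi) = 23.33458 * 0.07475145^2 / (4*pi) = 0.01038 m^2

0.01038 m^2


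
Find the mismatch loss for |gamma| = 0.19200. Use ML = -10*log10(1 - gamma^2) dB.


ML = -10 * log10(1 - 0.19200^2) = -10 * log10(0.963136) = 0.1631 dB

0.1631 dB


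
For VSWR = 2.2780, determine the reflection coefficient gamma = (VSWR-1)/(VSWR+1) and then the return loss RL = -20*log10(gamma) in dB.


gamma = (2.2780 - 1) / (2.2780 + 1) = 0.3898719
RL = -20 * log10(0.3898719) = 8.182 dB

8.182 dB


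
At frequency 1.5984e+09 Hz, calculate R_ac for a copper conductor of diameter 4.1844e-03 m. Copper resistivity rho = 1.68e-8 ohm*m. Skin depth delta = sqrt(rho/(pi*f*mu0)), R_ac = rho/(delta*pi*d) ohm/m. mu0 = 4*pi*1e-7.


delta = sqrt(1.68e-8 / (pi * 1.5984e+09 * 4*pi*1e-7)) = 1.631669e-06 m
R_ac = 1.68e-8 / (1.631669e-06 * pi * 4.1844e-03) = 0.7832 ohm/m

0.7832 ohm/m


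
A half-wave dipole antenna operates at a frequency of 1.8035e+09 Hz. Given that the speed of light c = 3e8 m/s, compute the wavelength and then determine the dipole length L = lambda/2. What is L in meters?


lambda = c / f = 3.0000e+08 / 1.8035e+09 = 0.1663432 m
L = lambda / 2 = 0.1663432 / 2 = 0.08317 m

0.08317 m


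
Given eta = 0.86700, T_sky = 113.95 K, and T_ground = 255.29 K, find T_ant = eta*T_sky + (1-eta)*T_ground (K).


T_ant = 0.86700 * 113.95 + (1 - 0.86700) * 255.29 = 132.7 K

132.7 K


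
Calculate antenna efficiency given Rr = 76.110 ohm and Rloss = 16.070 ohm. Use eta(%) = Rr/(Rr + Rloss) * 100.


eta = 76.110 / (76.110 + 16.070) * 100 = 82.57%

82.57%


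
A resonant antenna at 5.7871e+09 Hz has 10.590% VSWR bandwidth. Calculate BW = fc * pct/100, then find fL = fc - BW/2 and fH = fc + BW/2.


BW = 5.7871e+09 * 10.590/100 = 6.128539e+08 Hz
fL = 5.7871e+09 - 6.128539e+08/2 = 5.481e+09 Hz
fH = 5.7871e+09 + 6.128539e+08/2 = 6.094e+09 Hz

BW=6.129e+08 Hz, fL=5.481e+09 Hz, fH=6.094e+09 Hz


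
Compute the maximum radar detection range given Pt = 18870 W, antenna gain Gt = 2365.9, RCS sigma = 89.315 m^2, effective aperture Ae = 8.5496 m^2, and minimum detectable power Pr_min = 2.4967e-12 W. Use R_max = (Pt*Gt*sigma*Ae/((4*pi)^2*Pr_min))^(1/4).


R^4 = 18870*2365.9*89.315*8.5496 / ((4*pi)^2 * 2.4967e-12) = 8.646740e+19
R_max = 8.646740e+19^0.25 = 96430 m

96430 m


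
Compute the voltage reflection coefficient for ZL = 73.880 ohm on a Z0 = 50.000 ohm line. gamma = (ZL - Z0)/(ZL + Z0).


gamma = (73.880 - 50.000) / (73.880 + 50.000) = 0.1928

0.1928


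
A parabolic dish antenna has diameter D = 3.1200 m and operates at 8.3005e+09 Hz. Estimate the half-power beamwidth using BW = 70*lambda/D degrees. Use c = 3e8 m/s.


lambda = c / f = 3.0000e+08 / 8.3005e+09 = 0.03614240 m
BW = 70 * 0.03614240 / 3.1200 = 0.8109 deg

0.8109 deg


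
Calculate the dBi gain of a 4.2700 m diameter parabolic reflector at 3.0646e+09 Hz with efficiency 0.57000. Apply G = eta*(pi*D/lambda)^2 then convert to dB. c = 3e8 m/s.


lambda = c / f = 3.0000e+08 / 3.0646e+09 = 0.09789206 m
G_linear = 0.57000 * (pi * 4.2700 / 0.09789206)^2 = 10703.74
G_dBi = 10 * log10(10703.74) = 40.30 dBi

40.30 dBi


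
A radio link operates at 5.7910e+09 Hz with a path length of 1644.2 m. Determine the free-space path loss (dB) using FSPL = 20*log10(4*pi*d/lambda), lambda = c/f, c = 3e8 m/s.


lambda = c / f = 3.0000e+08 / 5.7910e+09 = 0.05180452 m
FSPL = 20 * log10(4*pi*1644.2/0.05180452) = 112.0 dB

112.0 dB


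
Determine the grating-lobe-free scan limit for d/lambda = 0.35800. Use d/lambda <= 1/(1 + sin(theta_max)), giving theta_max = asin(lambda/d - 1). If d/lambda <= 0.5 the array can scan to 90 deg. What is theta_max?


lambda/d - 1 = 1/0.35800 - 1 = 1.793296 >= 1
d/lambda <= 0.5, so the array can scan to endfire without grating lobes: theta_max = 90 deg

90 deg


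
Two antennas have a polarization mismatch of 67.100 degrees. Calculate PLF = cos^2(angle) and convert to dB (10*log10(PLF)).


PLF_linear = cos^2(67.100 deg) = 0.1514174
PLF_dB = 10 * log10(0.1514174) = -8.198 dB

-8.198 dB


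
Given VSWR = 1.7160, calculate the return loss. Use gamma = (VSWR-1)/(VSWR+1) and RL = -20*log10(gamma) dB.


gamma = (1.7160 - 1) / (1.7160 + 1) = 0.2636230
RL = -20 * log10(0.2636230) = 11.58 dB

11.58 dB


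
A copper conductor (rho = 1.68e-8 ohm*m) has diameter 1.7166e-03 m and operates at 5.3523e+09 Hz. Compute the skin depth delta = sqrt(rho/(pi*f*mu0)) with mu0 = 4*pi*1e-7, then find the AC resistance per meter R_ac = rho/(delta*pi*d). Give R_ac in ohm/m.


delta = sqrt(1.68e-8 / (pi * 5.3523e+09 * 4*pi*1e-7)) = 8.916708e-07 m
R_ac = 1.68e-8 / (8.916708e-07 * pi * 1.7166e-03) = 3.494 ohm/m

3.494 ohm/m


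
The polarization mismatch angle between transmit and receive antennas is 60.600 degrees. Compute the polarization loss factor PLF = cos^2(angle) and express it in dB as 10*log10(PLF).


PLF_linear = cos^2(60.600 deg) = 0.2409865
PLF_dB = 10 * log10(0.2409865) = -6.180 dB

-6.180 dB


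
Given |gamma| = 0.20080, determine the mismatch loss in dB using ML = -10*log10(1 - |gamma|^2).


ML = -10 * log10(1 - 0.20080^2) = -10 * log10(0.95967936) = 0.1787 dB

0.1787 dB


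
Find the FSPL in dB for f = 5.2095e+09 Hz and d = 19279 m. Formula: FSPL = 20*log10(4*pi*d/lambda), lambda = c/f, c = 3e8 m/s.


lambda = c / f = 3.0000e+08 / 5.2095e+09 = 0.05758710 m
FSPL = 20 * log10(4*pi*19279/0.05758710) = 132.5 dB

132.5 dB


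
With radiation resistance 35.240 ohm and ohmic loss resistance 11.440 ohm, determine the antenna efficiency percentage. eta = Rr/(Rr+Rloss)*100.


eta = 35.240 / (35.240 + 11.440) * 100 = 75.49%

75.49%


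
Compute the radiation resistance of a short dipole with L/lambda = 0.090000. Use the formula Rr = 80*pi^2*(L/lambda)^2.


Rr = 80 * pi^2 * (0.090000)^2 = 80 * 9.869604 * 8.100000e-03 = 6.396 ohm

6.396 ohm


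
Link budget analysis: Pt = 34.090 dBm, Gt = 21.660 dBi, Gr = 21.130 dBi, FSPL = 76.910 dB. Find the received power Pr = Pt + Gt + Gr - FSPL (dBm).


Pr = 34.090 + 21.660 + 21.130 - 76.910 = -0.03 dBm

-0.03 dBm


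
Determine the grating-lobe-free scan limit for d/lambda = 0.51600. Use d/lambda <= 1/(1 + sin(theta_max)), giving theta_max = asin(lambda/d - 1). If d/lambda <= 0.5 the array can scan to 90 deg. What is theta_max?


lambda/d - 1 = 1/0.51600 - 1 = 0.9379845
theta_max = asin(0.9379845) = 69.72 deg

69.72 deg


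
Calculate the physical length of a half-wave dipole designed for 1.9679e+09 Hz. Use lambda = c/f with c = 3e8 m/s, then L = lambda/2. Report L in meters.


lambda = c / f = 3.0000e+08 / 1.9679e+09 = 0.1524468 m
L = lambda / 2 = 0.1524468 / 2 = 0.07622 m

0.07622 m


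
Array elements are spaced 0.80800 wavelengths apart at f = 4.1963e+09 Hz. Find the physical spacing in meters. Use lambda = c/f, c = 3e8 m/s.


lambda = c / f = 3.0000e+08 / 4.1963e+09 = 0.07149155 m
d = 0.80800 * 0.07149155 = 0.05777 m

0.05777 m


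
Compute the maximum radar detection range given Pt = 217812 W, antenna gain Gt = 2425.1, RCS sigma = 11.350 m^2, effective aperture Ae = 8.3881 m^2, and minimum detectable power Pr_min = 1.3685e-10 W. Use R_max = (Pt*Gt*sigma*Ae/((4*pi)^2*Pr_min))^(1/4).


R^4 = 217812*2425.1*11.350*8.3881 / ((4*pi)^2 * 1.3685e-10) = 2.327054e+18
R_max = 2.327054e+18^0.25 = 39057 m

39057 m


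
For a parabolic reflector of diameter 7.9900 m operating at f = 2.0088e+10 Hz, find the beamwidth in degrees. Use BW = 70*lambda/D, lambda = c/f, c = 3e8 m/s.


lambda = c / f = 3.0000e+08 / 2.0088e+10 = 0.01493429 m
BW = 70 * 0.01493429 / 7.9900 = 0.1308 deg

0.1308 deg


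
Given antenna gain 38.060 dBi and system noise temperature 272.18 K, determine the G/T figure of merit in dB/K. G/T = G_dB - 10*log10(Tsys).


G/T = 38.060 - 10*log10(272.18) = 38.060 - 24.34856 = 13.71 dB/K

13.71 dB/K


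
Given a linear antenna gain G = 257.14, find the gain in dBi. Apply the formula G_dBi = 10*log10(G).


G_dBi = 10 * log10(257.14) = 24.10 dBi

24.10 dBi


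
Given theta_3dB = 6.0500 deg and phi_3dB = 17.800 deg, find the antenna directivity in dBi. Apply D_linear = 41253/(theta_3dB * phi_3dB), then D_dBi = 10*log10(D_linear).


D_linear = 41253 / (6.0500 * 17.800) = 383.0718
D_dBi = 10 * log10(383.0718) = 25.83 dBi

25.83 dBi


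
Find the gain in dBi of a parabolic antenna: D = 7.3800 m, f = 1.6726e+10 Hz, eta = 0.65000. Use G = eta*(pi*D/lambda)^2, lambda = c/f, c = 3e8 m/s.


lambda = c / f = 3.0000e+08 / 1.6726e+10 = 0.01793615 m
G_linear = 0.65000 * (pi * 7.3800 / 0.01793615)^2 = 1.086094e+06
G_dBi = 10 * log10(1.086094e+06) = 60.36 dBi

60.36 dBi


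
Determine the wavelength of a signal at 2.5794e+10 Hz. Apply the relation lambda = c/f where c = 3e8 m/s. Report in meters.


lambda = c / f = 3.0000e+08 / 2.5794e+10 = 0.01163 m

0.01163 m


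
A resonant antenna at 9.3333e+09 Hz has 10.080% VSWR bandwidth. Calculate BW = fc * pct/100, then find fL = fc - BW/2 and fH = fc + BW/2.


BW = 9.3333e+09 * 10.080/100 = 9.407966e+08 Hz
fL = 9.3333e+09 - 9.407966e+08/2 = 8.863e+09 Hz
fH = 9.3333e+09 + 9.407966e+08/2 = 9.804e+09 Hz

BW=9.408e+08 Hz, fL=8.863e+09 Hz, fH=9.804e+09 Hz


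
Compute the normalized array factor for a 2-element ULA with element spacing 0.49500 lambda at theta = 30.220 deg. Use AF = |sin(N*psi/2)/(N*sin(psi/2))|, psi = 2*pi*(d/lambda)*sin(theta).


psi = 2*pi*0.49500*sin(30.220 deg) = 1.565419 rad
AF = |sin(2*1.565419/2) / (2*sin(1.565419/2))| = 0.7090

0.7090


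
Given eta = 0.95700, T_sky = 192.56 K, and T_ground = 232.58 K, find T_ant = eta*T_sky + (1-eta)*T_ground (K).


T_ant = 0.95700 * 192.56 + (1 - 0.95700) * 232.58 = 194.3 K

194.3 K


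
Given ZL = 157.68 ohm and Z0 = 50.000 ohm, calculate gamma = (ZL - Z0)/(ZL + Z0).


gamma = (157.68 - 50.000) / (157.68 + 50.000) = 0.5185

0.5185


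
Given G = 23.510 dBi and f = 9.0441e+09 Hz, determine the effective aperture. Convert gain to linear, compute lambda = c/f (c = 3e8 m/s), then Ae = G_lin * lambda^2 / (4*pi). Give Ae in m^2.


lambda = c / f = 3.0000e+08 / 9.0441e+09 = 0.03317080 m
G_linear = 10^(23.510/10) = 224.3882
Ae = G_linear * lambda^2 / (4*pi) = 224.3882 * 0.03317080^2 / (4*pi) = 0.01965 m^2

0.01965 m^2


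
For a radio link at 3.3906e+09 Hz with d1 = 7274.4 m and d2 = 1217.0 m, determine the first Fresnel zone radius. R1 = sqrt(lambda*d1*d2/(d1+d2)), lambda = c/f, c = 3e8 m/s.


lambda = c / f = 3.0000e+08 / 3.3906e+09 = 0.08847992 m
R1 = sqrt(0.08847992 * 7274.4 * 1217.0 / (7274.4 + 1217.0)) = 9.605 m

9.605 m


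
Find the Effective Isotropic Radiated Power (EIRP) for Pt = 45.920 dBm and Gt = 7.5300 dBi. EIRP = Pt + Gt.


EIRP = Pt + Gt = 45.920 + 7.5300 = 53.45 dBm

53.45 dBm


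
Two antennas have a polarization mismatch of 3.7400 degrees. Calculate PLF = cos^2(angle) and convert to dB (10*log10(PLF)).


PLF_linear = cos^2(3.7400 deg) = 0.9957452
PLF_dB = 10 * log10(0.9957452) = -0.01852 dB

-0.01852 dB


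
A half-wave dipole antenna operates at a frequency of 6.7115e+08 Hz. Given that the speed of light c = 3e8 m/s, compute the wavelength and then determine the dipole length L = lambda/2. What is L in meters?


lambda = c / f = 3.0000e+08 / 6.7115e+08 = 0.4469940 m
L = lambda / 2 = 0.4469940 / 2 = 0.2235 m

0.2235 m


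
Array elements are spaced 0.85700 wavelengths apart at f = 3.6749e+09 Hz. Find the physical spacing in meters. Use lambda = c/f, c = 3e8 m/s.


lambda = c / f = 3.0000e+08 / 3.6749e+09 = 0.08163487 m
d = 0.85700 * 0.08163487 = 0.06996 m

0.06996 m


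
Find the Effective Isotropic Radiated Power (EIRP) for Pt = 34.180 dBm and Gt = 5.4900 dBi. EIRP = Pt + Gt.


EIRP = Pt + Gt = 34.180 + 5.4900 = 39.67 dBm

39.67 dBm


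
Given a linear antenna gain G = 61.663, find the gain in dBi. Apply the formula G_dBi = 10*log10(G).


G_dBi = 10 * log10(61.663) = 17.90 dBi

17.90 dBi


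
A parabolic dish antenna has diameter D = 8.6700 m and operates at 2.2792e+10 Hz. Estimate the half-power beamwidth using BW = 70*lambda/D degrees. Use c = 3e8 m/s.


lambda = c / f = 3.0000e+08 / 2.2792e+10 = 0.01316251 m
BW = 70 * 0.01316251 / 8.6700 = 0.1063 deg

0.1063 deg


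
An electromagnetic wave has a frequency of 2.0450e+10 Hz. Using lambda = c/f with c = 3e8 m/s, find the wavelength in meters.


lambda = c / f = 3.0000e+08 / 2.0450e+10 = 0.01467 m

0.01467 m


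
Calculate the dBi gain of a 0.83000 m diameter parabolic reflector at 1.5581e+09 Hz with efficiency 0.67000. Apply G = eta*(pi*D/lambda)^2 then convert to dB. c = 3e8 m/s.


lambda = c / f = 3.0000e+08 / 1.5581e+09 = 0.1925422 m
G_linear = 0.67000 * (pi * 0.83000 / 0.1925422)^2 = 122.8793
G_dBi = 10 * log10(122.8793) = 20.89 dBi

20.89 dBi


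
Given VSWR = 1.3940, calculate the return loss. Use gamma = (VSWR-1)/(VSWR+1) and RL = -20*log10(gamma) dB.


gamma = (1.3940 - 1) / (1.3940 + 1) = 0.1645781
RL = -20 * log10(0.1645781) = 15.67 dB

15.67 dB


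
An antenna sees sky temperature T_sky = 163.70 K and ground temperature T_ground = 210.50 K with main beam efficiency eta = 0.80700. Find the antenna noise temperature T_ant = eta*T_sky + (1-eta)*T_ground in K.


T_ant = 0.80700 * 163.70 + (1 - 0.80700) * 210.50 = 172.7 K

172.7 K


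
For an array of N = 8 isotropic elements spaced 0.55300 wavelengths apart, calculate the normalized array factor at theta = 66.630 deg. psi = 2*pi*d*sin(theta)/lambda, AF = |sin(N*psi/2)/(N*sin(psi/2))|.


psi = 2*pi*0.55300*sin(66.630 deg) = 3.189554 rad
AF = |sin(8*3.189554/2) / (8*sin(3.189554/2))| = 0.02384

0.02384


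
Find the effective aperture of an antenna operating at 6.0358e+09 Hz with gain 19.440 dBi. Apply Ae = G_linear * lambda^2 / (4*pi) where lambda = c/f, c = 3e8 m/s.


lambda = c / f = 3.0000e+08 / 6.0358e+09 = 0.04970344 m
G_linear = 10^(19.440/10) = 87.90225
Ae = G_linear * lambda^2 / (4*pi) = 87.90225 * 0.04970344^2 / (4*pi) = 0.01728 m^2

0.01728 m^2


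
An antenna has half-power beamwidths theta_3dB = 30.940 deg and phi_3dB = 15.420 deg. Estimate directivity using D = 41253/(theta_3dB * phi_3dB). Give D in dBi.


D_linear = 41253 / (30.940 * 15.420) = 86.46709
D_dBi = 10 * log10(86.46709) = 19.37 dBi

19.37 dBi


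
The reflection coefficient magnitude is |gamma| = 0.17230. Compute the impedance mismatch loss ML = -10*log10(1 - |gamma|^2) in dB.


ML = -10 * log10(1 - 0.17230^2) = -10 * log10(0.97031271) = 0.1309 dB

0.1309 dB


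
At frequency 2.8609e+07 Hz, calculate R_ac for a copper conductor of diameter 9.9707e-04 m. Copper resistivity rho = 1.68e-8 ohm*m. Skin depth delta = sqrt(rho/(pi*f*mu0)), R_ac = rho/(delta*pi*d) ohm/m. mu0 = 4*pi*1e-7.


delta = sqrt(1.68e-8 / (pi * 2.8609e+07 * 4*pi*1e-7)) = 1.219617e-05 m
R_ac = 1.68e-8 / (1.219617e-05 * pi * 9.9707e-04) = 0.4398 ohm/m

0.4398 ohm/m


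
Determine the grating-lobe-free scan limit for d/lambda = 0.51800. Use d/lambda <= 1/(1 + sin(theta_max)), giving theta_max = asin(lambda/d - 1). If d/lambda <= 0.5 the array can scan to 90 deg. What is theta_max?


lambda/d - 1 = 1/0.51800 - 1 = 0.9305019
theta_max = asin(0.9305019) = 68.51 deg

68.51 deg


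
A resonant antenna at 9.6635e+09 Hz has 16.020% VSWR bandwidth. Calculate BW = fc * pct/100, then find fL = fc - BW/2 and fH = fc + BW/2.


BW = 9.6635e+09 * 16.020/100 = 1.548093e+09 Hz
fL = 9.6635e+09 - 1.548093e+09/2 = 8.889e+09 Hz
fH = 9.6635e+09 + 1.548093e+09/2 = 1.044e+10 Hz

BW=1.548e+09 Hz, fL=8.889e+09 Hz, fH=1.044e+10 Hz


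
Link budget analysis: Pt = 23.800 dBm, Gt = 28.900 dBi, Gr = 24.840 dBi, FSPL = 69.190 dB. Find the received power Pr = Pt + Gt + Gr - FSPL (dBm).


Pr = 23.800 + 28.900 + 24.840 - 69.190 = 8.35 dBm

8.35 dBm


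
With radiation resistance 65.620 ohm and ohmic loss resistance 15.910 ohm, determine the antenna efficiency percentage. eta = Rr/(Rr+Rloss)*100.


eta = 65.620 / (65.620 + 15.910) * 100 = 80.49%

80.49%


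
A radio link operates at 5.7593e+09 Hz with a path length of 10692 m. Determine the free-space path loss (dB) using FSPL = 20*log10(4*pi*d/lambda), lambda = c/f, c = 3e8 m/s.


lambda = c / f = 3.0000e+08 / 5.7593e+09 = 0.05208966 m
FSPL = 20 * log10(4*pi*10692/0.05208966) = 128.2 dB

128.2 dB


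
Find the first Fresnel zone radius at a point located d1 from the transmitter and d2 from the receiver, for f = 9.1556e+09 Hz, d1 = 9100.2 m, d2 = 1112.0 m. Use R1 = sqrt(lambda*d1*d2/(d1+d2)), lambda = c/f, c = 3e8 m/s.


lambda = c / f = 3.0000e+08 / 9.1556e+09 = 0.03276683 m
R1 = sqrt(0.03276683 * 9100.2 * 1112.0 / (9100.2 + 1112.0)) = 5.698 m

5.698 m


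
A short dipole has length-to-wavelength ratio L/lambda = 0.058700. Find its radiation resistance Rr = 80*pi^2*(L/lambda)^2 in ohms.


Rr = 80 * pi^2 * (0.058700)^2 = 80 * 9.869604 * 3.445690e-03 = 2.721 ohm

2.721 ohm


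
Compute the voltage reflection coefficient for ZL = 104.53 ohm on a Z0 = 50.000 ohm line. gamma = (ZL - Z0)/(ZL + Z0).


gamma = (104.53 - 50.000) / (104.53 + 50.000) = 0.3529

0.3529


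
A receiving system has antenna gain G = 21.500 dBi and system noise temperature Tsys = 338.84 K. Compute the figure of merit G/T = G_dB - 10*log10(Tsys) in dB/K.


G/T = 21.500 - 10*log10(338.84) = 21.500 - 25.29995 = -3.800 dB/K

-3.800 dB/K


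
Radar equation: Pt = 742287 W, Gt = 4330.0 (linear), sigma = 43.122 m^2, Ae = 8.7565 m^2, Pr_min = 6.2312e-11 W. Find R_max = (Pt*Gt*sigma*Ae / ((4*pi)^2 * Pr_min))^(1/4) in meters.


R^4 = 742287*4330.0*43.122*8.7565 / ((4*pi)^2 * 6.2312e-11) = 1.233382e+20
R_max = 1.233382e+20^0.25 = 105384 m

105384 m


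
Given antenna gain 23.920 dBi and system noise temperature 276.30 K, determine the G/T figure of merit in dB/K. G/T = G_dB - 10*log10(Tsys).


G/T = 23.920 - 10*log10(276.30) = 23.920 - 24.41381 = -0.4938 dB/K

-0.4938 dB/K


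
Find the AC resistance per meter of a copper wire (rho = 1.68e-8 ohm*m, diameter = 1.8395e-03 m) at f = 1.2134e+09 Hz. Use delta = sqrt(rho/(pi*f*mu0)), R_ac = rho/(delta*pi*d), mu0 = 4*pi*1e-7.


delta = sqrt(1.68e-8 / (pi * 1.2134e+09 * 4*pi*1e-7)) = 1.872720e-06 m
R_ac = 1.68e-8 / (1.872720e-06 * pi * 1.8395e-03) = 1.552 ohm/m

1.552 ohm/m


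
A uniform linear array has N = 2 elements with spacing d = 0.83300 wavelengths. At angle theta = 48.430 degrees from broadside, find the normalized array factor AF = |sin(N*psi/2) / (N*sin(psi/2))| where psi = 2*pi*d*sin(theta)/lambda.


psi = 2*pi*0.83300*sin(48.430 deg) = 3.915714 rad
AF = |sin(2*3.915714/2) / (2*sin(3.915714/2))| = 0.3775

0.3775


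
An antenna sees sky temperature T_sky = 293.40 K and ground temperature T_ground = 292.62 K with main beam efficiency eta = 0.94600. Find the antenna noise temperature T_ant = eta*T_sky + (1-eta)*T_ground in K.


T_ant = 0.94600 * 293.40 + (1 - 0.94600) * 292.62 = 293.4 K

293.4 K


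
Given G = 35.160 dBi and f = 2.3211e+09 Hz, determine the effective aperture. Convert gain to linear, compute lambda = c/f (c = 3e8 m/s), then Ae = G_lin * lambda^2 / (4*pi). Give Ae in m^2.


lambda = c / f = 3.0000e+08 / 2.3211e+09 = 0.1292491 m
G_linear = 10^(35.160/10) = 3280.953
Ae = G_linear * lambda^2 / (4*pi) = 3280.953 * 0.1292491^2 / (4*pi) = 4.362 m^2

4.362 m^2


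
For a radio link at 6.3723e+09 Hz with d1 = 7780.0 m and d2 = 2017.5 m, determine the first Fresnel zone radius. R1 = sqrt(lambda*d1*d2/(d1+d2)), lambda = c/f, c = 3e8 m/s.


lambda = c / f = 3.0000e+08 / 6.3723e+09 = 0.04707876 m
R1 = sqrt(0.04707876 * 7780.0 * 2017.5 / (7780.0 + 2017.5)) = 8.685 m

8.685 m


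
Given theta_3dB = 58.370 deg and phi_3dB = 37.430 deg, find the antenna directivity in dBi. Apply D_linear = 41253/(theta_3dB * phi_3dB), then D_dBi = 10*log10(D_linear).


D_linear = 41253 / (58.370 * 37.430) = 18.88191
D_dBi = 10 * log10(18.88191) = 12.76 dBi

12.76 dBi


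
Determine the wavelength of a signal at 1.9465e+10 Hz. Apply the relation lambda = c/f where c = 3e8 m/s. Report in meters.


lambda = c / f = 3.0000e+08 / 1.9465e+10 = 0.01541 m

0.01541 m


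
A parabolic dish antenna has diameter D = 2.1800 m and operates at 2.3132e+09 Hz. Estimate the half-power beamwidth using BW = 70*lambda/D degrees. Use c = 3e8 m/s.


lambda = c / f = 3.0000e+08 / 2.3132e+09 = 0.1296905 m
BW = 70 * 0.1296905 / 2.1800 = 4.164 deg

4.164 deg


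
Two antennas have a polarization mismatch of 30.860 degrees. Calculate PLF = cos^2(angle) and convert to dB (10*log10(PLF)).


PLF_linear = cos^2(30.860 deg) = 0.7368904
PLF_dB = 10 * log10(0.7368904) = -1.326 dB

-1.326 dB


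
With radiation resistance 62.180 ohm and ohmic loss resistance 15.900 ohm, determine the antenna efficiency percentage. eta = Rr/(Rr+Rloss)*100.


eta = 62.180 / (62.180 + 15.900) * 100 = 79.64%

79.64%


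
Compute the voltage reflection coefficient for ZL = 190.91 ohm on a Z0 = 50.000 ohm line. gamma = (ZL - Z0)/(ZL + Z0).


gamma = (190.91 - 50.000) / (190.91 + 50.000) = 0.5849

0.5849


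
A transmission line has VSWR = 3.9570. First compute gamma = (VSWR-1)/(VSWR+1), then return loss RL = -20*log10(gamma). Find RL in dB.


gamma = (3.9570 - 1) / (3.9570 + 1) = 0.5965302
RL = -20 * log10(0.5965302) = 4.487 dB

4.487 dB


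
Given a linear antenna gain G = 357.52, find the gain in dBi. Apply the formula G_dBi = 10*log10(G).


G_dBi = 10 * log10(357.52) = 25.53 dBi

25.53 dBi


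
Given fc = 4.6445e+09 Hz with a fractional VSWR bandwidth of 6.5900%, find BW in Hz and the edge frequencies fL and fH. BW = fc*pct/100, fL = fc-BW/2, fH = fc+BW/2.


BW = 4.6445e+09 * 6.5900/100 = 3.060726e+08 Hz
fL = 4.6445e+09 - 3.060726e+08/2 = 4.491e+09 Hz
fH = 4.6445e+09 + 3.060726e+08/2 = 4.798e+09 Hz

BW=3.061e+08 Hz, fL=4.491e+09 Hz, fH=4.798e+09 Hz


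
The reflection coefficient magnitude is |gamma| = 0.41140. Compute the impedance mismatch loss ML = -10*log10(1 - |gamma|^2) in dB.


ML = -10 * log10(1 - 0.41140^2) = -10 * log10(0.83075004) = 0.8053 dB

0.8053 dB


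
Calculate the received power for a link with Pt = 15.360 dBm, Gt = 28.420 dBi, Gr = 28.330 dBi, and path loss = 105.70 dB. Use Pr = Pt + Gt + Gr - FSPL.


Pr = 15.360 + 28.420 + 28.330 - 105.70 = -33.59 dBm

-33.59 dBm


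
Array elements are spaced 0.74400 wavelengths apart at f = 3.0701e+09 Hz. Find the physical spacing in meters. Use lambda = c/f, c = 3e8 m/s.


lambda = c / f = 3.0000e+08 / 3.0701e+09 = 0.09771669 m
d = 0.74400 * 0.09771669 = 0.07270 m

0.07270 m


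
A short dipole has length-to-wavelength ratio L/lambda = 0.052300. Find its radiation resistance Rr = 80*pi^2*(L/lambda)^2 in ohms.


Rr = 80 * pi^2 * (0.052300)^2 = 80 * 9.869604 * 2.735290e-03 = 2.160 ohm

2.160 ohm


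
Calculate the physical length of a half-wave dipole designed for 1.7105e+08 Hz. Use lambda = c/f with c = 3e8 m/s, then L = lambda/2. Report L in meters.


lambda = c / f = 3.0000e+08 / 1.7105e+08 = 1.753873 m
L = lambda / 2 = 1.753873 / 2 = 0.8769 m

0.8769 m


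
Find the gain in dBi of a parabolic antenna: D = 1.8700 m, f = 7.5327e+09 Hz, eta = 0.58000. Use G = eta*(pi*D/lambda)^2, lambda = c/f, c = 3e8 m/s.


lambda = c / f = 3.0000e+08 / 7.5327e+09 = 0.03982636 m
G_linear = 0.58000 * (pi * 1.8700 / 0.03982636)^2 = 12620.30
G_dBi = 10 * log10(12620.30) = 41.01 dBi

41.01 dBi


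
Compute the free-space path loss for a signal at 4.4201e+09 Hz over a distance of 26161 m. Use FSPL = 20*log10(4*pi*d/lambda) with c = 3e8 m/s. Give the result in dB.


lambda = c / f = 3.0000e+08 / 4.4201e+09 = 0.06787177 m
FSPL = 20 * log10(4*pi*26161/0.06787177) = 133.7 dB

133.7 dB


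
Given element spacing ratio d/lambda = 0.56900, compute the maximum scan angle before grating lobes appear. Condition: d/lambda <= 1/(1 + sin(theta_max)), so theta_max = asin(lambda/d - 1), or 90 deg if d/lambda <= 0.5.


lambda/d - 1 = 1/0.56900 - 1 = 0.7574692
theta_max = asin(0.7574692) = 49.24 deg

49.24 deg


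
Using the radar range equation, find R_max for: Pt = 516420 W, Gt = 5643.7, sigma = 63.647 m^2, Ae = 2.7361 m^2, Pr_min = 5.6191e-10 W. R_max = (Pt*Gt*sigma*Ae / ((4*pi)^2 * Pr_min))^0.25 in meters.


R^4 = 516420*5643.7*63.647*2.7361 / ((4*pi)^2 * 5.6191e-10) = 5.719926e+18
R_max = 5.719926e+18^0.25 = 48904 m

48904 m


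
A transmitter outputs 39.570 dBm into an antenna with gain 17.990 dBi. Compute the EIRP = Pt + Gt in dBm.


EIRP = Pt + Gt = 39.570 + 17.990 = 57.56 dBm

57.56 dBm


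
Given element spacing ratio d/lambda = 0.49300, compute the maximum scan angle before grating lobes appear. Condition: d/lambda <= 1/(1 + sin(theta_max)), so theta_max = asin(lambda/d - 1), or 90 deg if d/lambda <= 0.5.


lambda/d - 1 = 1/0.49300 - 1 = 1.028398 >= 1
d/lambda <= 0.5, so the array can scan to endfire without grating lobes: theta_max = 90 deg

90 deg


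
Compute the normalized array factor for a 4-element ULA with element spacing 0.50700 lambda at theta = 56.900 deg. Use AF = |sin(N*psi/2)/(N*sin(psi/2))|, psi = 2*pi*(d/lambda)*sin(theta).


psi = 2*pi*0.50700*sin(56.900 deg) = 2.668616 rad
AF = |sin(4*2.668616/2) / (4*sin(2.668616/2))| = 0.2086

0.2086


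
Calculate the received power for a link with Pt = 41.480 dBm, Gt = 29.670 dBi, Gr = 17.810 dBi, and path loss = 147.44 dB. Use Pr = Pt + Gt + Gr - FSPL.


Pr = 41.480 + 29.670 + 17.810 - 147.44 = -58.48 dBm

-58.48 dBm


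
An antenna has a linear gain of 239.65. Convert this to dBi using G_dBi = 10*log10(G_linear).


G_dBi = 10 * log10(239.65) = 23.80 dBi

23.80 dBi


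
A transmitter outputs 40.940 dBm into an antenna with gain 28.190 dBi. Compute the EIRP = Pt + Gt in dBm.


EIRP = Pt + Gt = 40.940 + 28.190 = 69.13 dBm

69.13 dBm


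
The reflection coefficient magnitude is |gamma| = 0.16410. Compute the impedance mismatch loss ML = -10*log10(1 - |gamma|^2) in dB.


ML = -10 * log10(1 - 0.16410^2) = -10 * log10(0.97307119) = 0.1186 dB

0.1186 dB


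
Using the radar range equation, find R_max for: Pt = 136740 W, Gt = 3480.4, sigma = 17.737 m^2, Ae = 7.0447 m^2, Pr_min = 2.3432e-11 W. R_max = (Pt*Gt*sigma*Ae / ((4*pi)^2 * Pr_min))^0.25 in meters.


R^4 = 136740*3480.4*17.737*7.0447 / ((4*pi)^2 * 2.3432e-11) = 1.607083e+19
R_max = 1.607083e+19^0.25 = 63315 m

63315 m


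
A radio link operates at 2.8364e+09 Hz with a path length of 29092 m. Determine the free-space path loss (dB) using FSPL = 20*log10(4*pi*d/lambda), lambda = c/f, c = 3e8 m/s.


lambda = c / f = 3.0000e+08 / 2.8364e+09 = 0.1057679 m
FSPL = 20 * log10(4*pi*29092/0.1057679) = 130.8 dB

130.8 dB


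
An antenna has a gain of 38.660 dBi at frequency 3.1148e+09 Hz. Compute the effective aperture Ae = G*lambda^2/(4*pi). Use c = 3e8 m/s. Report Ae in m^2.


lambda = c / f = 3.0000e+08 / 3.1148e+09 = 0.09631437 m
G_linear = 10^(38.660/10) = 7345.139
Ae = G_linear * lambda^2 / (4*pi) = 7345.139 * 0.09631437^2 / (4*pi) = 5.422 m^2

5.422 m^2


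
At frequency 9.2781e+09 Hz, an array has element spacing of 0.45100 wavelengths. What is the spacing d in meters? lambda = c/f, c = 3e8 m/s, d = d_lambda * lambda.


lambda = c / f = 3.0000e+08 / 9.2781e+09 = 0.03233421 m
d = 0.45100 * 0.03233421 = 0.01458 m

0.01458 m


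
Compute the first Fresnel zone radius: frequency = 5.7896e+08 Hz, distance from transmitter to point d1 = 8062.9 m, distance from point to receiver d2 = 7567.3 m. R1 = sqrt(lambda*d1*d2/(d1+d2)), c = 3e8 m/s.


lambda = c / f = 3.0000e+08 / 5.7896e+08 = 0.5181705 m
R1 = sqrt(0.5181705 * 8062.9 * 7567.3 / (8062.9 + 7567.3)) = 44.97 m

44.97 m


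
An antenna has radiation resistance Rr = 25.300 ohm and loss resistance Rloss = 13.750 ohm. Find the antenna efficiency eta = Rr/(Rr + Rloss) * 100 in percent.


eta = 25.300 / (25.300 + 13.750) * 100 = 64.79%

64.79%


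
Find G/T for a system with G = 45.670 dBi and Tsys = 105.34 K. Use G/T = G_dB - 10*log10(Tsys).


G/T = 45.670 - 10*log10(105.34) = 45.670 - 20.22593 = 25.44 dB/K

25.44 dB/K


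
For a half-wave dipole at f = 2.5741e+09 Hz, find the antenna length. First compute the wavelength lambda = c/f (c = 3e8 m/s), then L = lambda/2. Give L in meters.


lambda = c / f = 3.0000e+08 / 2.5741e+09 = 0.1165456 m
L = lambda / 2 = 0.1165456 / 2 = 0.05827 m

0.05827 m


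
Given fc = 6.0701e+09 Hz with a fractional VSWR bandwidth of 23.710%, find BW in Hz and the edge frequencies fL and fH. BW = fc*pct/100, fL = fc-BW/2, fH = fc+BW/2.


BW = 6.0701e+09 * 23.710/100 = 1.439221e+09 Hz
fL = 6.0701e+09 - 1.439221e+09/2 = 5.350e+09 Hz
fH = 6.0701e+09 + 1.439221e+09/2 = 6.790e+09 Hz

BW=1.439e+09 Hz, fL=5.350e+09 Hz, fH=6.790e+09 Hz


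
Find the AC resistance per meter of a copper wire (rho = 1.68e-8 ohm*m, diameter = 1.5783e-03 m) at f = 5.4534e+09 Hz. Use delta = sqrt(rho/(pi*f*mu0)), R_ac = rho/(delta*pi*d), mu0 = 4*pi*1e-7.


delta = sqrt(1.68e-8 / (pi * 5.4534e+09 * 4*pi*1e-7)) = 8.833668e-07 m
R_ac = 1.68e-8 / (8.833668e-07 * pi * 1.5783e-03) = 3.836 ohm/m

3.836 ohm/m


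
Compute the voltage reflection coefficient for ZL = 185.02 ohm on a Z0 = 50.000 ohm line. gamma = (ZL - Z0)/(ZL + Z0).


gamma = (185.02 - 50.000) / (185.02 + 50.000) = 0.5745

0.5745


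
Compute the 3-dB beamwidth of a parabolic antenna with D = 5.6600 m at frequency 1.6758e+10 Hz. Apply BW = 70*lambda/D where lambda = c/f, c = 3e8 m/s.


lambda = c / f = 3.0000e+08 / 1.6758e+10 = 0.01790190 m
BW = 70 * 0.01790190 / 5.6600 = 0.2214 deg

0.2214 deg
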